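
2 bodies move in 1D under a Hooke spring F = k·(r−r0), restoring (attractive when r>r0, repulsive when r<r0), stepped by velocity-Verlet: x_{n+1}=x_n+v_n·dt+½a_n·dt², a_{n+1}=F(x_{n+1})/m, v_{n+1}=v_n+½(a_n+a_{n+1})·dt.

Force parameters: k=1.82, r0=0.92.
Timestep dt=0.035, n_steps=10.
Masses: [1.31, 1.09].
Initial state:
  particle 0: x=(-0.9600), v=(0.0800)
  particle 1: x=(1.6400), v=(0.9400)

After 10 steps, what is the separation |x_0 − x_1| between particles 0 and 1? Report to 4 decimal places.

step 0: x0=(-0.9600) x1=(1.6400)
step 1: x0=(-0.9558) x1=(1.6712)
step 2: x0=(-0.9486) x1=(1.6989)
step 3: x0=(-0.9386) x1=(1.7230)
step 4: x0=(-0.9255) x1=(1.7436)
step 5: x0=(-0.9095) x1=(1.7606)
step 6: x0=(-0.8905) x1=(1.7741)
step 7: x0=(-0.8685) x1=(1.7839)
step 8: x0=(-0.8436) x1=(1.7903)
step 9: x0=(-0.8158) x1=(1.7931)
step 10: x0=(-0.7851) x1=(1.7925)

2.5776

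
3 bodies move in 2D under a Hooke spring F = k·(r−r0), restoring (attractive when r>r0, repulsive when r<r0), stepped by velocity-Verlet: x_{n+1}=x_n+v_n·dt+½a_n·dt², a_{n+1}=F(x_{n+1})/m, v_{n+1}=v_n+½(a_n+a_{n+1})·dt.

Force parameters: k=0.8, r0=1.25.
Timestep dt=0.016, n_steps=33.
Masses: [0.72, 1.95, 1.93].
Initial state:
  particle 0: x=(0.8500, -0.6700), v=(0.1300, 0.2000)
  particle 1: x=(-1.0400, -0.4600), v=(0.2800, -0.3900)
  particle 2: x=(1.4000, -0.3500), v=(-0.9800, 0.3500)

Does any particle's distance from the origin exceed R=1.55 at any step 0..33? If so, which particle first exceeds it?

step 0: x0=(0.8500, -0.6700) x1=(-1.0400, -0.4600) x2=(1.4000, -0.3500)
step 1: x0=(0.8519, -0.6668) x1=(-1.0354, -0.4662) x2=(1.3843, -0.3444)
step 2: x0=(0.8535, -0.6637) x1=(-1.0307, -0.4725) x2=(1.3685, -0.3387)
step 3: x0=(0.8547, -0.6607) x1=(-1.0257, -0.4787) x2=(1.3527, -0.3331)
step 4: x0=(0.8556, -0.6578) x1=(-1.0206, -0.4850) x2=(1.3367, -0.3274)
step 5: x0=(0.8562, -0.6550) x1=(-1.0152, -0.4912) x2=(1.3208, -0.3216)
step 6: x0=(0.8564, -0.6522) x1=(-1.0097, -0.4974) x2=(1.3048, -0.3159)
step 7: x0=(0.8563, -0.6496) x1=(-1.0041, -0.5037) x2=(1.2887, -0.3101)
step 8: x0=(0.8559, -0.6470) x1=(-0.9982, -0.5099) x2=(1.2725, -0.3042)
step 9: x0=(0.8551, -0.6446) x1=(-0.9922, -0.5161) x2=(1.2564, -0.2983)
step 10: x0=(0.8541, -0.6423) x1=(-0.9860, -0.5223) x2=(1.2401, -0.2924)
step 11: x0=(0.8526, -0.6402) x1=(-0.9796, -0.5286) x2=(1.2238, -0.2865)
step 12: x0=(0.8509, -0.6381) x1=(-0.9731, -0.5348) x2=(1.2075, -0.2805)
step 13: x0=(0.8489, -0.6363) x1=(-0.9664, -0.5410) x2=(1.1911, -0.2744)
step 14: x0=(0.8465, -0.6345) x1=(-0.9596, -0.5471) x2=(1.1747, -0.2683)
step 15: x0=(0.8439, -0.6329) x1=(-0.9526, -0.5533) x2=(1.1583, -0.2622)
step 16: x0=(0.8409, -0.6315) x1=(-0.9454, -0.5595) x2=(1.1418, -0.2560)
step 17: x0=(0.8377, -0.6302) x1=(-0.9381, -0.5657) x2=(1.1253, -0.2498)
step 18: x0=(0.8342, -0.6291) x1=(-0.9307, -0.5718) x2=(1.1087, -0.2435)
step 19: x0=(0.8304, -0.6282) x1=(-0.9232, -0.5779) x2=(1.0921, -0.2371)
step 20: x0=(0.8263, -0.6275) x1=(-0.9154, -0.5841) x2=(1.0754, -0.2307)
step 21: x0=(0.8220, -0.6269) x1=(-0.9076, -0.5902) x2=(1.0588, -0.2243)
step 22: x0=(0.8174, -0.6266) x1=(-0.8997, -0.5963) x2=(1.0420, -0.2178)
step 23: x0=(0.8126, -0.6264) x1=(-0.8916, -0.6023) x2=(1.0253, -0.2112)
step 24: x0=(0.8076, -0.6264) x1=(-0.8834, -0.6084) x2=(1.0085, -0.2046)
step 25: x0=(0.8023, -0.6266) x1=(-0.8750, -0.6145) x2=(0.9917, -0.1979)
step 26: x0=(0.7969, -0.6271) x1=(-0.8666, -0.6205) x2=(0.9748, -0.1911)
step 27: x0=(0.7912, -0.6277) x1=(-0.8581, -0.6265) x2=(0.9579, -0.1843)
step 28: x0=(0.7853, -0.6285) x1=(-0.8494, -0.6325) x2=(0.9410, -0.1775)
step 29: x0=(0.7793, -0.6296) x1=(-0.8407, -0.6385) x2=(0.9240, -0.1705)
step 30: x0=(0.7731, -0.6308) x1=(-0.8318, -0.6445) x2=(0.9070, -0.1635)
step 31: x0=(0.7667, -0.6323) x1=(-0.8229, -0.6505) x2=(0.8900, -0.1565)
step 32: x0=(0.7601, -0.6340) x1=(-0.8138, -0.6564) x2=(0.8729, -0.1494)
step 33: x0=(0.7535, -0.6358) x1=(-0.8047, -0.6623) x2=(0.8558, -0.1422)

no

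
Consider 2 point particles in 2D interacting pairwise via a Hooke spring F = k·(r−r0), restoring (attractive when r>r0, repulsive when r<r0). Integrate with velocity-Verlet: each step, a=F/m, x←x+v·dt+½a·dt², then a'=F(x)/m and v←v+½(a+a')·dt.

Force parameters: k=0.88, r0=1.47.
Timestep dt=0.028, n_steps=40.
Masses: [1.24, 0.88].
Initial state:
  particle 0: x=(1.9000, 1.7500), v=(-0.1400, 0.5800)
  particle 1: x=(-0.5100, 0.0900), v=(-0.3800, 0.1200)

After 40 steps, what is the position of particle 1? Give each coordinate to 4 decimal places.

(-0.2425, 0.7317)

step 0: x0=(1.9000, 1.7500) x1=(-0.5100, 0.0900)
step 1: x0=(1.8957, 1.7660) x1=(-0.5202, 0.0937)
step 2: x0=(1.8908, 1.7816) x1=(-0.5294, 0.0980)
step 3: x0=(1.8852, 1.7966) x1=(-0.5377, 0.1030)
step 4: x0=(1.8789, 1.8112) x1=(-0.5450, 0.1087)
step 5: x0=(1.8720, 1.8254) x1=(-0.5513, 0.1150)
step 6: x0=(1.8643, 1.8390) x1=(-0.5567, 0.1220)
step 7: x0=(1.8560, 1.8522) x1=(-0.5612, 0.1297)
step 8: x0=(1.8470, 1.8648) x1=(-0.5647, 0.1381)
step 9: x0=(1.8374, 1.8770) x1=(-0.5672, 0.1472)
step 10: x0=(1.8270, 1.8887) x1=(-0.5688, 0.1569)
step 11: x0=(1.8160, 1.9000) x1=(-0.5694, 0.1674)
step 12: x0=(1.8043, 1.9107) x1=(-0.5691, 0.1785)
step 13: x0=(1.7920, 1.9210) x1=(-0.5679, 0.1902)
step 14: x0=(1.7790, 1.9308) x1=(-0.5658, 0.2027)
step 15: x0=(1.7653, 1.9401) x1=(-0.5627, 0.2158)
step 16: x0=(1.7511, 1.9489) x1=(-0.5587, 0.2296)
step 17: x0=(1.7361, 1.9573) x1=(-0.5539, 0.2441)
step 18: x0=(1.7206, 1.9652) x1=(-0.5482, 0.2592)
step 19: x0=(1.7045, 1.9726) x1=(-0.5416, 0.2750)
step 20: x0=(1.6877, 1.9796) x1=(-0.5342, 0.2914)
step 21: x0=(1.6704, 1.9861) x1=(-0.5259, 0.3084)
step 22: x0=(1.6525, 1.9922) x1=(-0.5169, 0.3260)
step 23: x0=(1.6341, 1.9979) x1=(-0.5071, 0.3443)
step 24: x0=(1.6151, 2.0032) x1=(-0.4965, 0.3631)
step 25: x0=(1.5956, 2.0080) x1=(-0.4851, 0.3825)
step 26: x0=(1.5755, 2.0125) x1=(-0.4730, 0.4025)
step 27: x0=(1.5550, 2.0165) x1=(-0.4603, 0.4230)
step 28: x0=(1.5340, 2.0202) x1=(-0.4468, 0.4440)
step 29: x0=(1.5125, 2.0235) x1=(-0.4327, 0.4656)
step 30: x0=(1.4906, 2.0265) x1=(-0.4180, 0.4877)
step 31: x0=(1.4682, 2.0291) x1=(-0.4027, 0.5103)
step 32: x0=(1.4455, 2.0314) x1=(-0.3868, 0.5333)
step 33: x0=(1.4224, 2.0334) x1=(-0.3704, 0.5568)
step 34: x0=(1.3989, 2.0350) x1=(-0.3534, 0.5807)
step 35: x0=(1.3750, 2.0364) x1=(-0.3360, 0.6050)
step 36: x0=(1.3508, 2.0375) x1=(-0.3181, 0.6296)
step 37: x0=(1.3264, 2.0384) x1=(-0.2997, 0.6547)
step 38: x0=(1.3016, 2.0390) x1=(-0.2810, 0.6801)
step 39: x0=(1.2766, 2.0394) x1=(-0.2619, 0.7058)
step 40: x0=(1.2513, 2.0396) x1=(-0.2425, 0.7317)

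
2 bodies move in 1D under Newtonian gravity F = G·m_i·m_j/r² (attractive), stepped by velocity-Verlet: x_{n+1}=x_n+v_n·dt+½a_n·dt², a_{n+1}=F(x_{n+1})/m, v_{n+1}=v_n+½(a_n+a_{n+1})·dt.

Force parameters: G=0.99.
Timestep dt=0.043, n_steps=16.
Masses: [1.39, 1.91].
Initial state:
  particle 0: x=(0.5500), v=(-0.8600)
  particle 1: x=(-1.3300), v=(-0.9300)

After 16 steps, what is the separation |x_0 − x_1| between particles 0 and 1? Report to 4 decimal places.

step 0: x0=(0.5500) x1=(-1.3300)
step 1: x0=(0.5125) x1=(-1.3696)
step 2: x0=(0.4741) x1=(-1.4085)
step 3: x0=(0.4346) x1=(-1.4467)
step 4: x0=(0.3942) x1=(-1.4842)
step 5: x0=(0.3528) x1=(-1.5210)
step 6: x0=(0.3103) x1=(-1.5570)
step 7: x0=(0.2669) x1=(-1.5923)
step 8: x0=(0.2225) x1=(-1.6269)
step 9: x0=(0.1770) x1=(-1.6607)
step 10: x0=(0.1305) x1=(-1.6937)
step 11: x0=(0.0830) x1=(-1.7260)
step 12: x0=(0.0344) x1=(-1.7576)
step 13: x0=(-0.0153) x1=(-1.7883)
step 14: x0=(-0.0662) x1=(-1.8182)
step 15: x0=(-0.1181) x1=(-1.8473)
step 16: x0=(-0.1712) x1=(-1.8756)

1.7043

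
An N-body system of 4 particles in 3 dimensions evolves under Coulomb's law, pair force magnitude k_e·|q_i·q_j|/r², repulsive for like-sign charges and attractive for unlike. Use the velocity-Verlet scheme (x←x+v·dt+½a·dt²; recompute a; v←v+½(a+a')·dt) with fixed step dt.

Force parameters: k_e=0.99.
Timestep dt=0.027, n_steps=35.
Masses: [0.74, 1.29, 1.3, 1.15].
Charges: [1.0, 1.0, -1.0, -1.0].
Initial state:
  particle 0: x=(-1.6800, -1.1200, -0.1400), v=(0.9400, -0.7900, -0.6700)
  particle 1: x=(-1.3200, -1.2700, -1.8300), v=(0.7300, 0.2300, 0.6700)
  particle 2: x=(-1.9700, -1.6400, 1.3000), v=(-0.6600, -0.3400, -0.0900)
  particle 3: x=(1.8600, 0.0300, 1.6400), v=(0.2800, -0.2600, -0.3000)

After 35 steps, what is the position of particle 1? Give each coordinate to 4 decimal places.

(-0.5928, -1.0240, -1.3146)

step 0: x0=(-1.6800, -1.1200, -0.1400) x1=(-1.3200, -1.2700, -1.8300) x2=(-1.9700, -1.6400, 1.3000) x3=(1.8600, 0.0300, 1.6400)
step 1: x0=(-1.6547, -1.1414, -0.1577) x1=(-1.3003, -1.2638, -1.8120) x2=(-1.9878, -1.6491, 1.2974) x3=(1.8676, 0.0230, 1.6319)
step 2: x0=(-1.6294, -1.1628, -0.1748) x1=(-1.2805, -1.2576, -1.7941) x2=(-2.0056, -1.6582, 1.2946) x3=(1.8751, 0.0160, 1.6237)
step 3: x0=(-1.6043, -1.1844, -0.1910) x1=(-1.2607, -1.2514, -1.7763) x2=(-2.0233, -1.6672, 1.2915) x3=(1.8826, 0.0089, 1.6156)
step 4: x0=(-1.5793, -1.2060, -0.2066) x1=(-1.2408, -1.2453, -1.7586) x2=(-2.0410, -1.6762, 1.2882) x3=(1.8901, 0.0019, 1.6073)
step 5: x0=(-1.5545, -1.2277, -0.2214) x1=(-1.2209, -1.2391, -1.7411) x2=(-2.0587, -1.6851, 1.2846) x3=(1.8976, -0.0051, 1.5991)
step 6: x0=(-1.5298, -1.2495, -0.2355) x1=(-1.2009, -1.2330, -1.7238) x2=(-2.0763, -1.6940, 1.2808) x3=(1.9050, -0.0122, 1.5908)
step 7: x0=(-1.5052, -1.2713, -0.2488) x1=(-1.1809, -1.2268, -1.7066) x2=(-2.0938, -1.7028, 1.2768) x3=(1.9125, -0.0192, 1.5825)
step 8: x0=(-1.4808, -1.2933, -0.2614) x1=(-1.1608, -1.2206, -1.6896) x2=(-2.1113, -1.7115, 1.2725) x3=(1.9199, -0.0263, 1.5741)
step 9: x0=(-1.4566, -1.3153, -0.2732) x1=(-1.1407, -1.2145, -1.6727) x2=(-2.1288, -1.7202, 1.2680) x3=(1.9273, -0.0334, 1.5658)
step 10: x0=(-1.4326, -1.3374, -0.2842) x1=(-1.1205, -1.2083, -1.6561) x2=(-2.1462, -1.7289, 1.2633) x3=(1.9347, -0.0404, 1.5573)
step 11: x0=(-1.4088, -1.3596, -0.2945) x1=(-1.1002, -1.2021, -1.6397) x2=(-2.1635, -1.7375, 1.2583) x3=(1.9421, -0.0475, 1.5489)
step 12: x0=(-1.3851, -1.3820, -0.3039) x1=(-1.0799, -1.1958, -1.6235) x2=(-2.1807, -1.7461, 1.2532) x3=(1.9494, -0.0546, 1.5404)
step 13: x0=(-1.3617, -1.4044, -0.3126) x1=(-1.0595, -1.1895, -1.6074) x2=(-2.1979, -1.7547, 1.2478) x3=(1.9567, -0.0617, 1.5319)
step 14: x0=(-1.3384, -1.4269, -0.3204) x1=(-1.0391, -1.1832, -1.5917) x2=(-2.2150, -1.7632, 1.2423) x3=(1.9640, -0.0688, 1.5233)
step 15: x0=(-1.3154, -1.4496, -0.3275) x1=(-1.0185, -1.1768, -1.5761) x2=(-2.2320, -1.7717, 1.2365) x3=(1.9712, -0.0759, 1.5147)
step 16: x0=(-1.2926, -1.4725, -0.3337) x1=(-0.9980, -1.1704, -1.5608) x2=(-2.2489, -1.7801, 1.2306) x3=(1.9785, -0.0830, 1.5060)
step 17: x0=(-1.2701, -1.4955, -0.3391) x1=(-0.9773, -1.1639, -1.5457) x2=(-2.2658, -1.7886, 1.2244) x3=(1.9857, -0.0902, 1.4974)
step 18: x0=(-1.2477, -1.5187, -0.3437) x1=(-0.9566, -1.1573, -1.5309) x2=(-2.2825, -1.7970, 1.2181) x3=(1.9929, -0.0973, 1.4886)
step 19: x0=(-1.2256, -1.5420, -0.3475) x1=(-0.9358, -1.1506, -1.5163) x2=(-2.2992, -1.8054, 1.2116) x3=(2.0000, -0.1045, 1.4799)
step 20: x0=(-1.2038, -1.5656, -0.3505) x1=(-0.9149, -1.1438, -1.5020) x2=(-2.3158, -1.8137, 1.2049) x3=(2.0072, -0.1116, 1.4711)
step 21: x0=(-1.1821, -1.5894, -0.3527) x1=(-0.8939, -1.1369, -1.4879) x2=(-2.3324, -1.8221, 1.1981) x3=(2.0143, -0.1188, 1.4622)
step 22: x0=(-1.1608, -1.6134, -0.3540) x1=(-0.8729, -1.1298, -1.4741) x2=(-2.3488, -1.8304, 1.1911) x3=(2.0213, -0.1260, 1.4533)
step 23: x0=(-1.1396, -1.6376, -0.3546) x1=(-0.8518, -1.1227, -1.4605) x2=(-2.3651, -1.8387, 1.1839) x3=(2.0284, -0.1332, 1.4444)
step 24: x0=(-1.1187, -1.6621, -0.3545) x1=(-0.8306, -1.1154, -1.4472) x2=(-2.3814, -1.8470, 1.1766) x3=(2.0354, -0.1404, 1.4355)
step 25: x0=(-1.0981, -1.6869, -0.3536) x1=(-0.8093, -1.1079, -1.4341) x2=(-2.3975, -1.8552, 1.1691) x3=(2.0424, -0.1476, 1.4264)
step 26: x0=(-1.0777, -1.7120, -0.3519) x1=(-0.7880, -1.1003, -1.4212) x2=(-2.4136, -1.8635, 1.1614) x3=(2.0493, -0.1549, 1.4174)
step 27: x0=(-1.0576, -1.7373, -0.3495) x1=(-0.7666, -1.0925, -1.4086) x2=(-2.4295, -1.8717, 1.1536) x3=(2.0562, -0.1622, 1.4083)
step 28: x0=(-1.0377, -1.7630, -0.3464) x1=(-0.7451, -1.0846, -1.3962) x2=(-2.4454, -1.8799, 1.1457) x3=(2.0631, -0.1694, 1.3992)
step 29: x0=(-1.0180, -1.7889, -0.3427) x1=(-0.7235, -1.0765, -1.3840) x2=(-2.4611, -1.8881, 1.1376) x3=(2.0700, -0.1767, 1.3900)
step 30: x0=(-0.9986, -1.8151, -0.3382) x1=(-0.7019, -1.0682, -1.3720) x2=(-2.4768, -1.8963, 1.1294) x3=(2.0768, -0.1840, 1.3808)
step 31: x0=(-0.9794, -1.8417, -0.3332) x1=(-0.6802, -1.0597, -1.3602) x2=(-2.4924, -1.9045, 1.1211) x3=(2.0836, -0.1914, 1.3715)
step 32: x0=(-0.9605, -1.8685, -0.3275) x1=(-0.6585, -1.0510, -1.3485) x2=(-2.5078, -1.9127, 1.1126) x3=(2.0903, -0.1987, 1.3622)
step 33: x0=(-0.9418, -1.8957, -0.3213) x1=(-0.6366, -1.0422, -1.3371) x2=(-2.5232, -1.9208, 1.1040) x3=(2.0970, -0.2061, 1.3528)
step 34: x0=(-0.9233, -1.9232, -0.3144) x1=(-0.6148, -1.0332, -1.3258) x2=(-2.5385, -1.9290, 1.0952) x3=(2.1037, -0.2134, 1.3434)
step 35: x0=(-0.9050, -1.9509, -0.3071) x1=(-0.5928, -1.0240, -1.3146) x2=(-2.5536, -1.9371, 1.0864) x3=(2.1103, -0.2208, 1.3340)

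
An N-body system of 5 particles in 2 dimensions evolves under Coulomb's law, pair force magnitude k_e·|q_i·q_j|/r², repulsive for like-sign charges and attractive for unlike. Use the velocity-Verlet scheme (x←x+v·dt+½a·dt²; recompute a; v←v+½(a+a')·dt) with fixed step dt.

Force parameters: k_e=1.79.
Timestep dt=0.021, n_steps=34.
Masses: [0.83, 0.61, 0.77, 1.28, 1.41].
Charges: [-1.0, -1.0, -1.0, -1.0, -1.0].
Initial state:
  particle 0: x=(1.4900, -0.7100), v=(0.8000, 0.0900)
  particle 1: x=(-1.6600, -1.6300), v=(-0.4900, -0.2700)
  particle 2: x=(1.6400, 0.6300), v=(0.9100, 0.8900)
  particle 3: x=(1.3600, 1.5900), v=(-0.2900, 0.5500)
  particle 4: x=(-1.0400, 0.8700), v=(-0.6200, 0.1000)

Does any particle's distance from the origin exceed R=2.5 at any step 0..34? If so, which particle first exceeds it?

step 0: x0=(1.4900, -0.7100) x1=(-1.6600, -1.6300) x2=(1.6400, 0.6300) x3=(1.3600, 1.5900) x4=(-1.0400, 0.8700)
step 1: x0=(1.5069, -0.7085) x1=(-1.6704, -1.6358) x2=(1.6594, 0.6485) x3=(1.3539, 1.6019) x4=(-1.0531, 0.8721)
step 2: x0=(1.5239, -0.7077) x1=(-1.6811, -1.6420) x2=(1.6793, 0.6666) x3=(1.3477, 1.6146) x4=(-1.0664, 0.8744)
step 3: x0=(1.5410, -0.7076) x1=(-1.6921, -1.6484) x2=(1.6999, 0.6843) x3=(1.3414, 1.6280) x4=(-1.0799, 0.8767)
step 4: x0=(1.5582, -0.7081) x1=(-1.7033, -1.6552) x2=(1.7210, 0.7015) x3=(1.3350, 1.6422) x4=(-1.0936, 0.8792)
step 5: x0=(1.5756, -0.7094) x1=(-1.7148, -1.6623) x2=(1.7427, 0.7185) x3=(1.3284, 1.6571) x4=(-1.1075, 0.8817)
step 6: x0=(1.5931, -0.7113) x1=(-1.7265, -1.6696) x2=(1.7651, 0.7350) x3=(1.3218, 1.6726) x4=(-1.1215, 0.8843)
step 7: x0=(1.6107, -0.7138) x1=(-1.7385, -1.6773) x2=(1.7881, 0.7512) x3=(1.3149, 1.6888) x4=(-1.1358, 0.8870)
step 8: x0=(1.6285, -0.7169) x1=(-1.7507, -1.6853) x2=(1.8117, 0.7670) x3=(1.3080, 1.7057) x4=(-1.1502, 0.8897)
step 9: x0=(1.6463, -0.7207) x1=(-1.7632, -1.6935) x2=(1.8360, 0.7825) x3=(1.3008, 1.7233) x4=(-1.1647, 0.8926)
step 10: x0=(1.6643, -0.7250) x1=(-1.7759, -1.7021) x2=(1.8609, 0.7977) x3=(1.2935, 1.7414) x4=(-1.1795, 0.8955)
step 11: x0=(1.6824, -0.7299) x1=(-1.7889, -1.7109) x2=(1.8865, 0.8127) x3=(1.2860, 1.7601) x4=(-1.1944, 0.8985)
step 12: x0=(1.7007, -0.7354) x1=(-1.8020, -1.7201) x2=(1.9127, 0.8274) x3=(1.2784, 1.7794) x4=(-1.2095, 0.9016)
step 13: x0=(1.7190, -0.7414) x1=(-1.8154, -1.7295) x2=(1.9396, 0.8419) x3=(1.2705, 1.7992) x4=(-1.2247, 0.9048)
step 14: x0=(1.7375, -0.7480) x1=(-1.8291, -1.7392) x2=(1.9670, 0.8563) x3=(1.2625, 1.8195) x4=(-1.2401, 0.9080)
step 15: x0=(1.7560, -0.7551) x1=(-1.8429, -1.7492) x2=(1.9951, 0.8704) x3=(1.2544, 1.8403) x4=(-1.2556, 0.9113)
step 16: x0=(1.7747, -0.7626) x1=(-1.8570, -1.7594) x2=(2.0238, 0.8844) x3=(1.2460, 1.8616) x4=(-1.2713, 0.9147)
step 17: x0=(1.7935, -0.7707) x1=(-1.8712, -1.7699) x2=(2.0532, 0.8983) x3=(1.2375, 1.8833) x4=(-1.2872, 0.9181)
step 18: x0=(1.8124, -0.7792) x1=(-1.8857, -1.7807) x2=(2.0830, 0.9120) x3=(1.2288, 1.9055) x4=(-1.3032, 0.9216)
step 19: x0=(1.8314, -0.7882) x1=(-1.9004, -1.7917) x2=(2.1135, 0.9257) x3=(1.2200, 1.9280) x4=(-1.3193, 0.9252)
step 20: x0=(1.8505, -0.7977) x1=(-1.9152, -1.8030) x2=(2.1445, 0.9394) x3=(1.2110, 1.9510) x4=(-1.3356, 0.9289)
step 21: x0=(1.8697, -0.8076) x1=(-1.9303, -1.8146) x2=(2.1761, 0.9529) x3=(1.2019, 1.9743) x4=(-1.3520, 0.9326)
step 22: x0=(1.8890, -0.8179) x1=(-1.9456, -1.8264) x2=(2.2082, 0.9665) x3=(1.1926, 1.9979) x4=(-1.3685, 0.9363)
step 23: x0=(1.9084, -0.8286) x1=(-1.9610, -1.8384) x2=(2.2408, 0.9800) x3=(1.1832, 2.0219) x4=(-1.3852, 0.9401)
step 24: x0=(1.9279, -0.8397) x1=(-1.9766, -1.8507) x2=(2.2739, 0.9935) x3=(1.1737, 2.0462) x4=(-1.4020, 0.9440)
step 25: x0=(1.9475, -0.8512) x1=(-1.9925, -1.8633) x2=(2.3075, 1.0070) x3=(1.1640, 2.0708) x4=(-1.4189, 0.9480)
step 26: x0=(1.9672, -0.8631) x1=(-2.0085, -1.8760) x2=(2.3415, 1.0206) x3=(1.1543, 2.0957) x4=(-1.4360, 0.9520)
step 27: x0=(1.9869, -0.8754) x1=(-2.0246, -1.8891) x2=(2.3760, 1.0342) x3=(1.1444, 2.1208) x4=(-1.4532, 0.9560)
step 28: x0=(2.0068, -0.8880) x1=(-2.0410, -1.9023) x2=(2.4110, 1.0478) x3=(1.1344, 2.1463) x4=(-1.4705, 0.9601)
step 29: x0=(2.0267, -0.9010) x1=(-2.0575, -1.9158) x2=(2.4463, 1.0614) x3=(1.1243, 2.1719) x4=(-1.4879, 0.9643)
step 30: x0=(2.0467, -0.9143) x1=(-2.0742, -1.9295) x2=(2.4821, 1.0751) x3=(1.1141, 2.1978) x4=(-1.5055, 0.9685)
step 31: x0=(2.0668, -0.9279) x1=(-2.0910, -1.9435) x2=(2.5183, 1.0889) x3=(1.1039, 2.2240) x4=(-1.5231, 0.9727)
step 32: x0=(2.0870, -0.9418) x1=(-2.1080, -1.9576) x2=(2.5548, 1.1027) x3=(1.0935, 2.2503) x4=(-1.5409, 0.9771)
step 33: x0=(2.1072, -0.9561) x1=(-2.1252, -1.9720) x2=(2.5918, 1.1166) x3=(1.0831, 2.2769) x4=(-1.5588, 0.9814)
step 34: x0=(2.1275, -0.9706) x1=(-2.1425, -1.9866) x2=(2.6291, 1.1305) x3=(1.0726, 2.3037) x4=(-1.5767, 0.9858)

yes, particle 1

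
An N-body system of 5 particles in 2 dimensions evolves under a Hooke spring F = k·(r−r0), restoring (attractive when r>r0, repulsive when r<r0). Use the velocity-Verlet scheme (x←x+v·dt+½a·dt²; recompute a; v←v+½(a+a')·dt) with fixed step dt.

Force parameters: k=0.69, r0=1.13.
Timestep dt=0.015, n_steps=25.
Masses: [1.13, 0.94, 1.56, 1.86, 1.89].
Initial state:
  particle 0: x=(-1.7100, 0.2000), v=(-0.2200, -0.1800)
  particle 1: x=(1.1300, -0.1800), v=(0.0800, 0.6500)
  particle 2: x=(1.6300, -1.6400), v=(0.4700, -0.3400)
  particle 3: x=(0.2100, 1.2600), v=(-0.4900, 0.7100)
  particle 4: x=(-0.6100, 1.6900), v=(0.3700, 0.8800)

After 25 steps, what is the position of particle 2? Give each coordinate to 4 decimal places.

step 0: x0=(-1.7100, 0.2000) x1=(1.1300, -0.1800) x2=(1.6300, -1.6400) x3=(0.2100, 1.2600) x4=(-0.6100, 1.6900)
step 1: x0=(-1.7129, 0.1973) x1=(1.1310, -0.1701) x2=(1.6368, -1.6448) x3=(0.2027, 1.2705) x4=(-0.6044, 1.7030)
step 2: x0=(-1.7151, 0.1945) x1=(1.1315, -0.1601) x2=(1.6431, -1.6490) x3=(0.1954, 1.2808) x4=(-0.5986, 1.7158)
step 3: x0=(-1.7165, 0.1916) x1=(1.1315, -0.1497) x2=(1.6489, -1.6526) x3=(0.1881, 1.2908) x4=(-0.5926, 1.7281)
step 4: x0=(-1.7172, 0.1888) x1=(1.1310, -0.1392) x2=(1.6542, -1.6556) x3=(0.1809, 1.3006) x4=(-0.5865, 1.7402)
step 5: x0=(-1.7171, 0.1858) x1=(1.1301, -0.1285) x2=(1.6590, -1.6580) x3=(0.1738, 1.3101) x4=(-0.5803, 1.7519)
step 6: x0=(-1.7163, 0.1829) x1=(1.1287, -0.1175) x2=(1.6632, -1.6598) x3=(0.1667, 1.3193) x4=(-0.5738, 1.7633)
step 7: x0=(-1.7147, 0.1799) x1=(1.1268, -0.1064) x2=(1.6670, -1.6609) x3=(0.1597, 1.3283) x4=(-0.5673, 1.7744)
step 8: x0=(-1.7123, 0.1768) x1=(1.1245, -0.0950) x2=(1.6702, -1.6614) x3=(0.1527, 1.3370) x4=(-0.5606, 1.7851)
step 9: x0=(-1.7092, 0.1738) x1=(1.1217, -0.0835) x2=(1.6729, -1.6613) x3=(0.1457, 1.3455) x4=(-0.5537, 1.7955)
step 10: x0=(-1.7054, 0.1707) x1=(1.1184, -0.0717) x2=(1.6751, -1.6606) x3=(0.1389, 1.3536) x4=(-0.5467, 1.8056)
step 11: x0=(-1.7008, 0.1675) x1=(1.1147, -0.0598) x2=(1.6768, -1.6592) x3=(0.1321, 1.3616) x4=(-0.5395, 1.8153)
step 12: x0=(-1.6954, 0.1644) x1=(1.1106, -0.0477) x2=(1.6780, -1.6572) x3=(0.1253, 1.3692) x4=(-0.5322, 1.8247)
step 13: x0=(-1.6893, 0.1613) x1=(1.1059, -0.0354) x2=(1.6786, -1.6546) x3=(0.1186, 1.3765) x4=(-0.5248, 1.8338)
step 14: x0=(-1.6824, 0.1581) x1=(1.1009, -0.0229) x2=(1.6787, -1.6513) x3=(0.1120, 1.3836) x4=(-0.5172, 1.8425)
step 15: x0=(-1.6748, 0.1550) x1=(1.0954, -0.0102) x2=(1.6784, -1.6474) x3=(0.1055, 1.3904) x4=(-0.5095, 1.8509)
step 16: x0=(-1.6665, 0.1518) x1=(1.0894, 0.0026) x2=(1.6775, -1.6429) x3=(0.0990, 1.3970) x4=(-0.5016, 1.8589)
step 17: x0=(-1.6574, 0.1486) x1=(1.0831, 0.0156) x2=(1.6760, -1.6377) x3=(0.0926, 1.4032) x4=(-0.4936, 1.8666)
step 18: x0=(-1.6476, 0.1455) x1=(1.0763, 0.0287) x2=(1.6741, -1.6319) x3=(0.0862, 1.4092) x4=(-0.4855, 1.8740)
step 19: x0=(-1.6371, 0.1424) x1=(1.0690, 0.0420) x2=(1.6716, -1.6255) x3=(0.0800, 1.4149) x4=(-0.4772, 1.8810)
step 20: x0=(-1.6258, 0.1392) x1=(1.0614, 0.0554) x2=(1.6687, -1.6184) x3=(0.0738, 1.4203) x4=(-0.4689, 1.8877)
step 21: x0=(-1.6139, 0.1361) x1=(1.0534, 0.0690) x2=(1.6652, -1.6106) x3=(0.0677, 1.4254) x4=(-0.4604, 1.8941)
step 22: x0=(-1.6012, 0.1330) x1=(1.0449, 0.0827) x2=(1.6612, -1.6023) x3=(0.0616, 1.4303) x4=(-0.4518, 1.9002)
step 23: x0=(-1.5878, 0.1300) x1=(1.0361, 0.0965) x2=(1.6567, -1.5932) x3=(0.0557, 1.4349) x4=(-0.4430, 1.9059)
step 24: x0=(-1.5738, 0.1270) x1=(1.0269, 0.1105) x2=(1.6517, -1.5836) x3=(0.0498, 1.4392) x4=(-0.4342, 1.9113)
step 25: x0=(-1.5590, 0.1240) x1=(1.0173, 0.1246) x2=(1.6462, -1.5733) x3=(0.0440, 1.4432) x4=(-0.4252, 1.9163)

(1.6462, -1.5733)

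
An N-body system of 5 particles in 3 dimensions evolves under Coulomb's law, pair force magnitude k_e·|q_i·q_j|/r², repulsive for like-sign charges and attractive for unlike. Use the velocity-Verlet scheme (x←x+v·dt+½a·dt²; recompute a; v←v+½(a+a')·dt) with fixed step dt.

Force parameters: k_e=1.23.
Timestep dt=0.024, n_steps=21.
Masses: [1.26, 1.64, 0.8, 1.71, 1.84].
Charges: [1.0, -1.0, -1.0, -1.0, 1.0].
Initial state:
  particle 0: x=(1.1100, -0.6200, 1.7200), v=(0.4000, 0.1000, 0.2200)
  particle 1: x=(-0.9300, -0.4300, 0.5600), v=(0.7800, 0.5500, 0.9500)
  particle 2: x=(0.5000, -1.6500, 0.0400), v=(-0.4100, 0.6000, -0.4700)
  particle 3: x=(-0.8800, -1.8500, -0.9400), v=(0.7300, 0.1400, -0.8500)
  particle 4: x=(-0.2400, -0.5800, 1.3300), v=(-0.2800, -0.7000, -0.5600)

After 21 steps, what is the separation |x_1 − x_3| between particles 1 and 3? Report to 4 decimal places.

step 0: x0=(1.1100, -0.6200, 1.7200) x1=(-0.9300, -0.4300, 0.5600) x2=(0.5000, -1.6500, 0.0400) x3=(-0.8800, -1.8500, -0.9400) x4=(-0.2400, -0.5800, 1.3300)
step 1: x0=(1.1197, -0.6176, 1.7252) x1=(-0.9112, -0.4168, 0.5830) x2=(0.4903, -1.6355, 0.0290) x3=(-0.8625, -1.8467, -0.9604) x4=(-0.2469, -0.5968, 1.3163)
step 2: x0=(1.1294, -0.6154, 1.7303) x1=(-0.8921, -0.4035, 0.6065) x2=(0.4811, -1.6209, 0.0184) x3=(-0.8451, -1.8434, -0.9810) x4=(-0.2542, -0.6137, 1.3022)
step 3: x0=(1.1393, -0.6131, 1.7353) x1=(-0.8727, -0.3901, 0.6304) x2=(0.4722, -1.6061, 0.0083) x3=(-0.8278, -1.8401, -1.0016) x4=(-0.2619, -0.6305, 1.2876)
step 4: x0=(1.1493, -0.6110, 1.7402) x1=(-0.8529, -0.3768, 0.6549) x2=(0.4636, -1.5912, -0.0013) x3=(-0.8106, -1.8369, -1.0222) x4=(-0.2701, -0.6473, 1.2725)
step 5: x0=(1.1593, -0.6089, 1.7450) x1=(-0.8329, -0.3635, 0.6799) x2=(0.4554, -1.5762, -0.0104) x3=(-0.7934, -1.8337, -1.0430) x4=(-0.2787, -0.6641, 1.2569)
step 6: x0=(1.1694, -0.6068, 1.7497) x1=(-0.8125, -0.3504, 0.7054) x2=(0.4476, -1.5610, -0.0190) x3=(-0.7764, -1.8306, -1.0638) x4=(-0.2877, -0.6808, 1.2407)
step 7: x0=(1.1796, -0.6048, 1.7543) x1=(-0.7916, -0.3373, 0.7315) x2=(0.4401, -1.5457, -0.0272) x3=(-0.7594, -1.8275, -1.0848) x4=(-0.2972, -0.6973, 1.2239)
step 8: x0=(1.1898, -0.6029, 1.7587) x1=(-0.7703, -0.3244, 0.7581) x2=(0.4330, -1.5302, -0.0348) x3=(-0.7425, -1.8244, -1.1058) x4=(-0.3072, -0.7137, 1.2065)
step 9: x0=(1.2001, -0.6009, 1.7631) x1=(-0.7486, -0.3119, 0.7854) x2=(0.4261, -1.5146, -0.0418) x3=(-0.7257, -1.8214, -1.1269) x4=(-0.3177, -0.7298, 1.1886)
step 10: x0=(1.2104, -0.5991, 1.7673) x1=(-0.7264, -0.2997, 0.8133) x2=(0.4197, -1.4988, -0.0484) x3=(-0.7090, -1.8185, -1.1480) x4=(-0.3288, -0.7456, 1.1700)
step 11: x0=(1.2207, -0.5972, 1.7714) x1=(-0.7036, -0.2879, 0.8418) x2=(0.4135, -1.4829, -0.0544) x3=(-0.6924, -1.8155, -1.1693) x4=(-0.3403, -0.7610, 1.1507)
step 12: x0=(1.2310, -0.5954, 1.7754) x1=(-0.6804, -0.2767, 0.8709) x2=(0.4076, -1.4669, -0.0599) x3=(-0.6759, -1.8126, -1.1906) x4=(-0.3524, -0.7759, 1.1309)
step 13: x0=(1.2414, -0.5935, 1.7794) x1=(-0.6566, -0.2662, 0.9005) x2=(0.4020, -1.4507, -0.0649) x3=(-0.6594, -1.8097, -1.2120) x4=(-0.3650, -0.7903, 1.1105)
step 14: x0=(1.2517, -0.5917, 1.7832) x1=(-0.6323, -0.2565, 0.9307) x2=(0.3966, -1.4344, -0.0693) x3=(-0.6431, -1.8069, -1.2335) x4=(-0.3780, -0.8039, 1.0896)
step 15: x0=(1.2620, -0.5899, 1.7868) x1=(-0.6075, -0.2477, 0.9613) x2=(0.3915, -1.4179, -0.0731) x3=(-0.6268, -1.8041, -1.2551) x4=(-0.3915, -0.8168, 1.0681)
step 16: x0=(1.2722, -0.5882, 1.7904) x1=(-0.5823, -0.2398, 0.9922) x2=(0.3866, -1.4013, -0.0764) x3=(-0.6106, -1.8013, -1.2768) x4=(-0.4054, -0.8288, 1.0463)
step 17: x0=(1.2825, -0.5864, 1.7939) x1=(-0.5567, -0.2329, 1.0235) x2=(0.3819, -1.3846, -0.0792) x3=(-0.5945, -1.7986, -1.2985) x4=(-0.4196, -0.8400, 1.0242)
step 18: x0=(1.2927, -0.5847, 1.7972) x1=(-0.5309, -0.2269, 1.0548) x2=(0.3774, -1.3677, -0.0814) x3=(-0.5785, -1.7959, -1.3204) x4=(-0.4340, -0.8503, 1.0018)
step 19: x0=(1.3028, -0.5829, 1.8004) x1=(-0.5049, -0.2220, 1.0863) x2=(0.3731, -1.3507, -0.0830) x3=(-0.5625, -1.7933, -1.3423) x4=(-0.4485, -0.8598, 0.9792)
step 20: x0=(1.3129, -0.5812, 1.8036) x1=(-0.4787, -0.2180, 1.1177) x2=(0.3689, -1.3335, -0.0840) x3=(-0.5466, -1.7907, -1.3643) x4=(-0.4631, -0.8685, 0.9566)
step 21: x0=(1.3229, -0.5794, 1.8066) x1=(-0.4525, -0.2148, 1.1491) x2=(0.3648, -1.3162, -0.0845) x3=(-0.5308, -1.7881, -1.3863) x4=(-0.4777, -0.8764, 0.9339)

2.9849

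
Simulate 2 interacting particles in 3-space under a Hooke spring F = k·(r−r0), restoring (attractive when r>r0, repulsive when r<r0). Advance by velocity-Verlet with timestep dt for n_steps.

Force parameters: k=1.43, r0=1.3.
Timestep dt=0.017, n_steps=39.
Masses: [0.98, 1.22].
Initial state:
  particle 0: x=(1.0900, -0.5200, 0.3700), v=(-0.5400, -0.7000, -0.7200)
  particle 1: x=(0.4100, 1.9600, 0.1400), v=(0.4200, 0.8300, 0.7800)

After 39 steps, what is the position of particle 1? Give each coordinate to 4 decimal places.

step 0: x0=(1.0900, -0.5200, 0.3700) x1=(0.4100, 1.9600, 0.1400)
step 1: x0=(1.0807, -0.5316, 0.3577) x1=(0.4172, 1.9739, 0.1533)
step 2: x0=(1.0714, -0.5428, 0.3454) x1=(0.4245, 1.9874, 0.1666)
step 3: x0=(1.0618, -0.5533, 0.3331) x1=(0.4319, 2.0004, 0.1799)
step 4: x0=(1.0522, -0.5634, 0.3207) x1=(0.4395, 2.0130, 0.1933)
step 5: x0=(1.0424, -0.5728, 0.3083) x1=(0.4471, 2.0252, 0.2067)
step 6: x0=(1.0324, -0.5817, 0.2959) x1=(0.4548, 2.0369, 0.2201)
step 7: x0=(1.0224, -0.5901, 0.2834) x1=(0.4627, 2.0482, 0.2335)
step 8: x0=(1.0122, -0.5979, 0.2710) x1=(0.4706, 2.0590, 0.2470)
step 9: x0=(1.0019, -0.6050, 0.2585) x1=(0.4786, 2.0693, 0.2604)
step 10: x0=(0.9915, -0.6116, 0.2461) x1=(0.4868, 2.0791, 0.2738)
step 11: x0=(0.9810, -0.6176, 0.2336) x1=(0.4950, 2.0885, 0.2873)
step 12: x0=(0.9704, -0.6230, 0.2212) x1=(0.5033, 2.0974, 0.3007)
step 13: x0=(0.9597, -0.6278, 0.2087) x1=(0.5117, 2.1058, 0.3141)
step 14: x0=(0.9488, -0.6320, 0.1963) x1=(0.5201, 2.1137, 0.3275)
step 15: x0=(0.9379, -0.6356, 0.1840) x1=(0.5287, 2.1211, 0.3409)
step 16: x0=(0.9269, -0.6385, 0.1716) x1=(0.5373, 2.1280, 0.3542)
step 17: x0=(0.9158, -0.6408, 0.1593) x1=(0.5460, 2.1344, 0.3675)
step 18: x0=(0.9046, -0.6425, 0.1471) x1=(0.5547, 2.1403, 0.3808)
step 19: x0=(0.8933, -0.6436, 0.1349) x1=(0.5635, 2.1457, 0.3940)
step 20: x0=(0.8820, -0.6440, 0.1228) x1=(0.5724, 2.1506, 0.4072)
step 21: x0=(0.8706, -0.6438, 0.1107) x1=(0.5814, 2.1550, 0.4203)
step 22: x0=(0.8591, -0.6429, 0.0987) x1=(0.5903, 2.1589, 0.4333)
step 23: x0=(0.8475, -0.6414, 0.0868) x1=(0.5994, 2.1622, 0.4464)
step 24: x0=(0.8359, -0.6393, 0.0749) x1=(0.6085, 2.1651, 0.4593)
step 25: x0=(0.8243, -0.6365, 0.0632) x1=(0.6176, 2.1674, 0.4722)
step 26: x0=(0.8126, -0.6331, 0.0515) x1=(0.6268, 2.1692, 0.4850)
step 27: x0=(0.8008, -0.6291, 0.0400) x1=(0.6359, 2.1705, 0.4977)
step 28: x0=(0.7891, -0.6244, 0.0285) x1=(0.6452, 2.1713, 0.5103)
step 29: x0=(0.7773, -0.6190, 0.0172) x1=(0.6544, 2.1715, 0.5228)
step 30: x0=(0.7654, -0.6130, 0.0059) x1=(0.6637, 2.1713, 0.5353)
step 31: x0=(0.7536, -0.6064, -0.0052) x1=(0.6730, 2.1705, 0.5476)
step 32: x0=(0.7417, -0.5992, -0.0162) x1=(0.6823, 2.1692, 0.5599)
step 33: x0=(0.7298, -0.5913, -0.0270) x1=(0.6916, 2.1675, 0.5720)
step 34: x0=(0.7179, -0.5828, -0.0377) x1=(0.7010, 2.1652, 0.5841)
step 35: x0=(0.7060, -0.5737, -0.0483) x1=(0.7103, 2.1624, 0.5960)
step 36: x0=(0.6941, -0.5639, -0.0587) x1=(0.7196, 2.1591, 0.6078)
step 37: x0=(0.6822, -0.5536, -0.0690) x1=(0.7289, 2.1554, 0.6195)
step 38: x0=(0.6703, -0.5426, -0.0791) x1=(0.7383, 2.1511, 0.6310)
step 39: x0=(0.6584, -0.5310, -0.0891) x1=(0.7476, 2.1463, 0.6425)

(0.7476, 2.1463, 0.6425)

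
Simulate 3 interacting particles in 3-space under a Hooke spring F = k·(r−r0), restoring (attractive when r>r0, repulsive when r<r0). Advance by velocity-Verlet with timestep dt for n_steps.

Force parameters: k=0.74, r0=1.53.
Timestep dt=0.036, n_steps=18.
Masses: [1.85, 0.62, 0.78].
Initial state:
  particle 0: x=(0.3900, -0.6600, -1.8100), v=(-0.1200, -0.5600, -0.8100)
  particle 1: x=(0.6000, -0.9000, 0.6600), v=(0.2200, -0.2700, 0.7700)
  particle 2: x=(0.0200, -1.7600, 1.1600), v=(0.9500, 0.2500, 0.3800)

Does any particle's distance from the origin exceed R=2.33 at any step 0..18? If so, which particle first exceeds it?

yes, particle 0

step 0: x0=(0.3900, -0.6600, -1.8100) x1=(0.6000, -0.9000, 0.6600) x2=(0.0200, -1.7600, 1.1600)
step 1: x0=(0.3857, -0.6803, -1.8385) x1=(0.6080, -0.9094, 0.6869) x2=(0.0542, -1.7508, 1.1728)
step 2: x0=(0.3813, -0.7010, -1.8657) x1=(0.6162, -0.9182, 0.7119) x2=(0.0884, -1.7413, 1.1839)
step 3: x0=(0.3768, -0.7220, -1.8915) x1=(0.6246, -0.9264, 0.7350) x2=(0.1225, -1.7316, 1.1933)
step 4: x0=(0.3724, -0.7433, -1.9158) x1=(0.6331, -0.9338, 0.7560) x2=(0.1564, -1.7216, 1.2009)
step 5: x0=(0.3680, -0.7650, -1.9388) x1=(0.6419, -0.9406, 0.7749) x2=(0.1903, -1.7115, 1.2068)
step 6: x0=(0.3635, -0.7869, -1.9602) x1=(0.6508, -0.9465, 0.7917) x2=(0.2239, -1.7013, 1.2108)
step 7: x0=(0.3591, -0.8091, -1.9801) x1=(0.6599, -0.9517, 0.8061) x2=(0.2573, -1.6910, 1.2131)
step 8: x0=(0.3548, -0.8316, -1.9984) x1=(0.6692, -0.9560, 0.8181) x2=(0.2905, -1.6807, 1.2136)
step 9: x0=(0.3505, -0.8544, -2.0152) x1=(0.6787, -0.9595, 0.8278) x2=(0.3234, -1.6705, 1.2123)
step 10: x0=(0.3462, -0.8774, -2.0304) x1=(0.6884, -0.9621, 0.8349) x2=(0.3560, -1.6603, 1.2092)
step 11: x0=(0.3421, -0.9007, -2.0440) x1=(0.6982, -0.9638, 0.8396) x2=(0.3883, -1.6503, 1.2043)
step 12: x0=(0.3381, -0.9242, -2.0559) x1=(0.7082, -0.9645, 0.8416) x2=(0.4202, -1.6405, 1.1976)
step 13: x0=(0.3341, -0.9479, -2.0663) x1=(0.7182, -0.9644, 0.8410) x2=(0.4518, -1.6310, 1.1891)
step 14: x0=(0.3303, -0.9718, -2.0750) x1=(0.7284, -0.9632, 0.8378) x2=(0.4829, -1.6217, 1.1788)
step 15: x0=(0.3267, -0.9959, -2.0820) x1=(0.7386, -0.9611, 0.8319) x2=(0.5137, -1.6128, 1.1668)
step 16: x0=(0.3232, -1.0202, -2.0875) x1=(0.7489, -0.9580, 0.8234) x2=(0.5441, -1.6043, 1.1531)
step 17: x0=(0.3198, -1.0445, -2.0913) x1=(0.7591, -0.9539, 0.8121) x2=(0.5741, -1.5963, 1.1376)
step 18: x0=(0.3167, -1.0691, -2.0935) x1=(0.7694, -0.9489, 0.7982) x2=(0.6037, -1.5887, 1.1204)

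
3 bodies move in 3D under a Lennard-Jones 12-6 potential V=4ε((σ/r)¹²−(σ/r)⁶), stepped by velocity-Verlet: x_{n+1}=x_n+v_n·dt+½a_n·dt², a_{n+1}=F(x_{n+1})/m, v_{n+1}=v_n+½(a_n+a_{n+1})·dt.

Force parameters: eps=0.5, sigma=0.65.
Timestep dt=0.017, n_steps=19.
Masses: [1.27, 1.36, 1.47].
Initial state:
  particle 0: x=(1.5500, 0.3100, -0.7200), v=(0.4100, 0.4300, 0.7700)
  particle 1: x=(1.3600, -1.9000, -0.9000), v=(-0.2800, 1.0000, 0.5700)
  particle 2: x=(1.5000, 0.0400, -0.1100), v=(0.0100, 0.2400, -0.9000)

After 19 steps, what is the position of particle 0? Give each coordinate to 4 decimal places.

(1.7260, 0.6342, -0.8372)

step 0: x0=(1.5500, 0.3100, -0.7200) x1=(1.3600, -1.9000, -0.9000) x2=(1.5000, 0.0400, -0.1100)
step 1: x0=(1.5571, 0.3178, -0.7080) x1=(1.3552, -1.8830, -0.8903) x2=(1.5001, 0.0437, -0.1244)
step 2: x0=(1.5645, 0.3275, -0.7001) x1=(1.3505, -1.8660, -0.8806) x2=(1.4998, 0.0457, -0.1352)
step 3: x0=(1.5726, 0.3401, -0.6979) x1=(1.3457, -1.8490, -0.8709) x2=(1.4990, 0.0452, -0.1410)
step 4: x0=(1.5815, 0.3557, -0.7016) x1=(1.3410, -1.8320, -0.8612) x2=(1.4975, 0.0421, -0.1419)
step 5: x0=(1.5910, 0.3736, -0.7091) x1=(1.3362, -1.8150, -0.8515) x2=(1.4955, 0.0370, -0.1394)
step 6: x0=(1.6008, 0.3926, -0.7187) x1=(1.3314, -1.7980, -0.8419) x2=(1.4933, 0.0310, -0.1351)
step 7: x0=(1.6108, 0.4121, -0.7291) x1=(1.3267, -1.7810, -0.8322) x2=(1.4909, 0.0245, -0.1301)
step 8: x0=(1.6207, 0.4317, -0.7395) x1=(1.3219, -1.7639, -0.8225) x2=(1.4884, 0.0180, -0.1251)
step 9: x0=(1.6306, 0.4511, -0.7497) x1=(1.3172, -1.7469, -0.8128) x2=(1.4860, 0.0115, -0.1203)
step 10: x0=(1.6405, 0.4703, -0.7596) x1=(1.3124, -1.7299, -0.8031) x2=(1.4837, 0.0053, -0.1157)
step 11: x0=(1.6503, 0.4893, -0.7692) x1=(1.3077, -1.7129, -0.7934) x2=(1.4815, -0.0007, -0.1114)
step 12: x0=(1.6600, 0.5080, -0.7785) x1=(1.3029, -1.6958, -0.7837) x2=(1.4793, -0.0065, -0.1074)
step 13: x0=(1.6696, 0.5265, -0.7874) x1=(1.2981, -1.6788, -0.7740) x2=(1.4772, -0.0121, -0.1037)
step 14: x0=(1.6791, 0.5449, -0.7962) x1=(1.2934, -1.6618, -0.7643) x2=(1.4751, -0.0176, -0.1001)
step 15: x0=(1.6886, 0.5630, -0.8047) x1=(1.2886, -1.6447, -0.7546) x2=(1.4731, -0.0229, -0.0968)
step 16: x0=(1.6980, 0.5810, -0.8130) x1=(1.2839, -1.6277, -0.7449) x2=(1.4712, -0.0281, -0.0936)
step 17: x0=(1.7074, 0.5989, -0.8212) x1=(1.2791, -1.6107, -0.7352) x2=(1.4693, -0.0331, -0.0905)
step 18: x0=(1.7167, 0.6166, -0.8292) x1=(1.2744, -1.5936, -0.7255) x2=(1.4674, -0.0381, -0.0876)
step 19: x0=(1.7260, 0.6342, -0.8372) x1=(1.2696, -1.5766, -0.7158) x2=(1.4655, -0.0430, -0.0847)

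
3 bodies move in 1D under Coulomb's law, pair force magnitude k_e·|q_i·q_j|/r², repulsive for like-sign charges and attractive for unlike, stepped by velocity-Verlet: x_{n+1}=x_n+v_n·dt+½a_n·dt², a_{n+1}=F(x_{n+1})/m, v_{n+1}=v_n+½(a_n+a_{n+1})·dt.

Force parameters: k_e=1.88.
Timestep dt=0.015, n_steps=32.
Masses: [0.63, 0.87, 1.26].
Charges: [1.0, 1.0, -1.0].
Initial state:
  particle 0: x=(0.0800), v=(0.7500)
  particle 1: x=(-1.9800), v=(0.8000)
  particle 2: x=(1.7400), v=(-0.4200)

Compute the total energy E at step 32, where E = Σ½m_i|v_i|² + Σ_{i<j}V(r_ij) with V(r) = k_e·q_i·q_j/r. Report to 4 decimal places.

-0.1565

step 0: x0=(0.0800) x1=(-1.9800) x2=(1.7400)
step 1: x0=(0.0915) x1=(-1.9680) x2=(1.7336)
step 2: x0=(0.1033) x1=(-1.9562) x2=(1.7271)
step 3: x0=(0.1156) x1=(-1.9444) x2=(1.7204)
step 4: x0=(0.1283) x1=(-1.9326) x2=(1.7136)
step 5: x0=(0.1414) x1=(-1.9210) x2=(1.7066)
step 6: x0=(0.1549) x1=(-1.9094) x2=(1.6995)
step 7: x0=(0.1689) x1=(-1.8979) x2=(1.6921)
step 8: x0=(0.1834) x1=(-1.8865) x2=(1.6847)
step 9: x0=(0.1982) x1=(-1.8752) x2=(1.6770)
step 10: x0=(0.2136) x1=(-1.8639) x2=(1.6692)
step 11: x0=(0.2294) x1=(-1.8527) x2=(1.6611)
step 12: x0=(0.2457) x1=(-1.8416) x2=(1.6529)
step 13: x0=(0.2625) x1=(-1.8305) x2=(1.6445)
step 14: x0=(0.2798) x1=(-1.8196) x2=(1.6359)
step 15: x0=(0.2976) x1=(-1.8087) x2=(1.6270)
step 16: x0=(0.3160) x1=(-1.7978) x2=(1.6180)
step 17: x0=(0.3349) x1=(-1.7870) x2=(1.6087)
step 18: x0=(0.3544) x1=(-1.7763) x2=(1.5992)
step 19: x0=(0.3744) x1=(-1.7657) x2=(1.5894)
step 20: x0=(0.3950) x1=(-1.7551) x2=(1.5794)
step 21: x0=(0.4163) x1=(-1.7446) x2=(1.5691)
step 22: x0=(0.4382) x1=(-1.7341) x2=(1.5586)
step 23: x0=(0.4608) x1=(-1.7237) x2=(1.5477)
step 24: x0=(0.4841) x1=(-1.7134) x2=(1.5365)
step 25: x0=(0.5082) x1=(-1.7031) x2=(1.5250)
step 26: x0=(0.5330) x1=(-1.6929) x2=(1.5131)
step 27: x0=(0.5587) x1=(-1.6827) x2=(1.5009)
step 28: x0=(0.5852) x1=(-1.6726) x2=(1.4882)
step 29: x0=(0.6128) x1=(-1.6625) x2=(1.4751)
step 30: x0=(0.6413) x1=(-1.6524) x2=(1.4615)
step 31: x0=(0.6710) x1=(-1.6424) x2=(1.4474)
step 32: x0=(0.7019) x1=(-1.6325) x2=(1.4326)
step 0 velocities: v0=(0.7500) v1=(0.8000) v2=(-0.4200)
step 0: KE=0.5667, PE=-0.7253, E=-0.1586
step 32 velocities: v0=(2.1069) v1=(0.6629) v2=(-1.0038)
step 32: KE=2.2241, PE=-2.3807, E=-0.1565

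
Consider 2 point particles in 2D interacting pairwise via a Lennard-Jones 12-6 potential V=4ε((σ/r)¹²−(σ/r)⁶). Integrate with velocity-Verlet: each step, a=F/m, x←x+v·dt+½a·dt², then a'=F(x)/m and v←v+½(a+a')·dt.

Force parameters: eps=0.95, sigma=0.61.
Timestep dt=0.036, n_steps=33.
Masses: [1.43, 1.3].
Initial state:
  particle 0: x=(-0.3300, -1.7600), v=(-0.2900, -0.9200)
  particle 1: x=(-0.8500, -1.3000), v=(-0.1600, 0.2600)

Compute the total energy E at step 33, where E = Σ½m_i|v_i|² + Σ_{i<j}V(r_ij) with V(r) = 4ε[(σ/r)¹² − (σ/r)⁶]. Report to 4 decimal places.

step 0: x0=(-0.3300, -1.7600) x1=(-0.8500, -1.3000)
step 1: x0=(-0.3408, -1.7928) x1=(-0.8553, -1.2910)
step 2: x0=(-0.3536, -1.8236) x1=(-0.8585, -1.2842)
step 3: x0=(-0.3686, -1.8521) x1=(-0.8592, -1.2799)
step 4: x0=(-0.3858, -1.8781) x1=(-0.8575, -1.2784)
step 5: x0=(-0.4051, -1.9013) x1=(-0.8536, -1.2799)
step 6: x0=(-0.4264, -1.9219) x1=(-0.8474, -1.2844)
step 7: x0=(-0.4495, -1.9396) x1=(-0.8392, -1.2919)
step 8: x0=(-0.4744, -1.9544) x1=(-0.8291, -1.3027)
step 9: x0=(-0.5008, -1.9664) x1=(-0.8173, -1.3166)
step 10: x0=(-0.5285, -1.9758) x1=(-0.8041, -1.3334)
step 11: x0=(-0.5568, -1.9837) x1=(-0.7902, -1.3517)
step 12: x0=(-0.5845, -1.9933) x1=(-0.7770, -1.3682)
step 13: x0=(-0.6103, -2.0092) x1=(-0.7659, -1.3778)
step 14: x0=(-0.6342, -2.0327) x1=(-0.7568, -1.3790)
step 15: x0=(-0.6574, -2.0597) x1=(-0.7485, -1.3764)
step 16: x0=(-0.6807, -2.0861) x1=(-0.7401, -1.3745)
step 17: x0=(-0.7042, -2.1100) x1=(-0.7315, -1.3752)
step 18: x0=(-0.7278, -2.1307) x1=(-0.7228, -1.3795)
step 19: x0=(-0.7514, -2.1481) x1=(-0.7141, -1.3874)
step 20: x0=(-0.7749, -2.1621) x1=(-0.7055, -1.3991)
step 21: x0=(-0.7980, -2.1727) x1=(-0.6973, -1.4145)
step 22: x0=(-0.8207, -2.1800) x1=(-0.6896, -1.4335)
step 23: x0=(-0.8428, -2.1840) x1=(-0.6825, -1.4563)
step 24: x0=(-0.8642, -2.1847) x1=(-0.6762, -1.4825)
step 25: x0=(-0.8848, -2.1825) x1=(-0.6708, -1.5120)
step 26: x0=(-0.9049, -2.1786) x1=(-0.6660, -1.5435)
step 27: x0=(-0.9252, -2.1754) x1=(-0.6608, -1.5740)
step 28: x0=(-0.9479, -2.1775) x1=(-0.6532, -1.5988)
step 29: x0=(-0.9742, -2.1868) x1=(-0.6414, -1.6156)
step 30: x0=(-1.0028, -2.2001) x1=(-0.6272, -1.6281)
step 31: x0=(-1.0315, -2.2134) x1=(-0.6129, -1.6405)
step 32: x0=(-1.0588, -2.2248) x1=(-0.6001, -1.6550)
step 33: x0=(-1.0842, -2.2339) x1=(-0.5894, -1.6721)
step 0 velocities: v0=(-0.2900, -0.9200) v1=(-0.1600, 0.2600)
step 0: KE=0.7259, PE=-0.9439, E=-0.2181
step 33 velocities: v0=(-0.6742, -0.2165) v1=(0.2626, -0.5139)
step 33: KE=0.5749, PE=-0.7867, E=-0.2118

-0.2118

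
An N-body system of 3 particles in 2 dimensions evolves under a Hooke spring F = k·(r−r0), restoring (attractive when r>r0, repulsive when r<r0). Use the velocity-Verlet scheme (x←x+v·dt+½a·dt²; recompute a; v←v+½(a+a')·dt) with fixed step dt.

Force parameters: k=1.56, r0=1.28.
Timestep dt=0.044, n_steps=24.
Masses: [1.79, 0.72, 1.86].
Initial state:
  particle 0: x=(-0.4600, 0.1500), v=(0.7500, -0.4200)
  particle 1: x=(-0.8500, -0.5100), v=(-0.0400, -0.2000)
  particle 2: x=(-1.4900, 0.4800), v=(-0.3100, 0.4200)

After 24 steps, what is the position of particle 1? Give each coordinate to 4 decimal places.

(-1.1783, -0.8182)

step 0: x0=(-0.4600, 0.1500) x1=(-0.8500, -0.5100) x2=(-1.4900, 0.4800)
step 1: x0=(-0.4266, 0.1318) x1=(-0.8522, -0.5199) x2=(-1.5038, 0.4986)
step 2: x0=(-0.3926, 0.1143) x1=(-0.8554, -0.5318) x2=(-1.5180, 0.5174)
step 3: x0=(-0.3579, 0.0974) x1=(-0.8597, -0.5455) x2=(-1.5322, 0.5362)
step 4: x0=(-0.3227, 0.0811) x1=(-0.8651, -0.5608) x2=(-1.5466, 0.5551)
step 5: x0=(-0.2870, 0.0654) x1=(-0.8718, -0.5774) x2=(-1.5608, 0.5740)
step 6: x0=(-0.2511, 0.0502) x1=(-0.8798, -0.5950) x2=(-1.5749, 0.5927)
step 7: x0=(-0.2149, 0.0356) x1=(-0.8892, -0.6134) x2=(-1.5886, 0.6111)
step 8: x0=(-0.1787, 0.0216) x1=(-0.8998, -0.6324) x2=(-1.6020, 0.6293)
step 9: x0=(-0.1424, 0.0080) x1=(-0.9117, -0.6516) x2=(-1.6148, 0.6470)
step 10: x0=(-0.1064, -0.0050) x1=(-0.9249, -0.6708) x2=(-1.6270, 0.6643)
step 11: x0=(-0.0706, -0.0175) x1=(-0.9392, -0.6898) x2=(-1.6384, 0.6810)
step 12: x0=(-0.0353, -0.0295) x1=(-0.9547, -0.7082) x2=(-1.6490, 0.6970)
step 13: x0=(-0.0005, -0.0411) x1=(-0.9711, -0.7259) x2=(-1.6587, 0.7123)
step 14: x0=(0.0336, -0.0522) x1=(-0.9884, -0.7427) x2=(-1.6673, 0.7267)
step 15: x0=(0.0668, -0.0628) x1=(-1.0065, -0.7583) x2=(-1.6749, 0.7403)
step 16: x0=(0.0991, -0.0730) x1=(-1.0252, -0.7725) x2=(-1.6812, 0.7528)
step 17: x0=(0.1302, -0.0827) x1=(-1.0443, -0.7851) x2=(-1.6863, 0.7644)
step 18: x0=(0.1601, -0.0920) x1=(-1.0638, -0.7960) x2=(-1.6901, 0.7748)
step 19: x0=(0.1887, -0.1009) x1=(-1.0835, -0.8050) x2=(-1.6926, 0.7841)
step 20: x0=(0.2157, -0.1093) x1=(-1.1031, -0.8121) x2=(-1.6936, 0.7923)
step 21: x0=(0.2412, -0.1173) x1=(-1.1226, -0.8170) x2=(-1.6931, 0.7992)
step 22: x0=(0.2650, -0.1249) x1=(-1.1417, -0.8197) x2=(-1.6912, 0.8048)
step 23: x0=(0.2870, -0.1320) x1=(-1.1603, -0.8201) x2=(-1.6877, 0.8091)
step 24: x0=(0.3071, -0.1388) x1=(-1.1783, -0.8182) x2=(-1.6827, 0.8121)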